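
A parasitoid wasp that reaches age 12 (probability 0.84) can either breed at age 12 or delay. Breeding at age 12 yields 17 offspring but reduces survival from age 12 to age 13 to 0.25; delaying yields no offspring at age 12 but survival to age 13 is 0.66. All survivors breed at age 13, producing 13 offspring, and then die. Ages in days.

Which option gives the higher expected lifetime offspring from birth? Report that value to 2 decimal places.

breed at age 12: R₀ = 0.84 × (17 + 0.25 × 13) = 0.84 × 20.2500 = 17.0100
delay to age 13: R₀ = 0.84 × (0.66 × 13) = 0.84 × 8.5800 = 7.2072
Higher: breed at age 12 (17.0100).

17.01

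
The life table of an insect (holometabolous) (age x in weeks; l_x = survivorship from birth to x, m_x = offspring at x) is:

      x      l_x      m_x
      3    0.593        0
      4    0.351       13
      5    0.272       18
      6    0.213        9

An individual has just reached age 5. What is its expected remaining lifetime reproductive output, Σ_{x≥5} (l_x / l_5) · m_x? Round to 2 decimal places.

25.05

l_5 = 0.272. Conditional survival from age 5 to x is l_x / l_5.
  x=5: (0.272/0.272) × 18 = 18.0000
  x=6: (0.213/0.272) × 9 = 7.0478
Sum = 18.0000 + 7.0478 = 25.0478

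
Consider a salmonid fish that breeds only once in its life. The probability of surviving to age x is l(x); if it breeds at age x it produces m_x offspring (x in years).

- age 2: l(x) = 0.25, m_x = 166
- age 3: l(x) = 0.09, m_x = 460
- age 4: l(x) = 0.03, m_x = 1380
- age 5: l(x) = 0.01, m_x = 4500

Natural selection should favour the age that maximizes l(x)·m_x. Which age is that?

Expected offspring if breeding at age x = l(x) × m_x:
  age 2: 0.25 × 166 = 41.500
  age 3: 0.09 × 460 = 41.400
  age 4: 0.03 × 1380 = 41.400
  age 5: 0.01 × 4500 = 45.000
Maximum at age 5 (45.000).

5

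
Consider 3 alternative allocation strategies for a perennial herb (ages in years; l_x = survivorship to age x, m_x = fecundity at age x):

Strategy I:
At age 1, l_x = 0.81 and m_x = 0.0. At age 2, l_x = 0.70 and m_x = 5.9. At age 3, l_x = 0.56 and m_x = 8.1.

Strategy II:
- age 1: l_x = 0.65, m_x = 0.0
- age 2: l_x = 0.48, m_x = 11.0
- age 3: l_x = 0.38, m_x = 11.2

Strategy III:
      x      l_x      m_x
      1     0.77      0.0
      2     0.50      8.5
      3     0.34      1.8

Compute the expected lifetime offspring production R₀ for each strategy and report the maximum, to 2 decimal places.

Strategy I: R₀ = 0.81×0.0 + 0.70×5.9 + 0.56×8.1 = 8.6660
Strategy II: R₀ = 0.65×0.0 + 0.48×11.0 + 0.38×11.2 = 9.5360
Strategy III: R₀ = 0.77×0.0 + 0.50×8.5 + 0.34×1.8 = 4.8620
Highest R₀: strategy II with 9.5360.

9.54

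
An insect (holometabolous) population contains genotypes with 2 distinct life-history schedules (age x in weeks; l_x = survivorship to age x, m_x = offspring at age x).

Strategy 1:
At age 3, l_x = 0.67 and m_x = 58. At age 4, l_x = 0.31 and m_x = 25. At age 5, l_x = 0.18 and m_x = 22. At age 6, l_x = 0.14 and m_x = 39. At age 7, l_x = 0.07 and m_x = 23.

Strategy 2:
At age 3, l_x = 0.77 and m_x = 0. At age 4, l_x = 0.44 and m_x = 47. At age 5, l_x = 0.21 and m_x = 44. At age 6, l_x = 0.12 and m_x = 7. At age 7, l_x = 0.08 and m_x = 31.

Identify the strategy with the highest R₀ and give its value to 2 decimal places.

57.64

Strategy 1: R₀ = 0.67×58 + 0.31×25 + 0.18×22 + 0.14×39 + 0.07×23 = 57.6400
Strategy 2: R₀ = 0.77×0 + 0.44×47 + 0.21×44 + 0.12×7 + 0.08×31 = 33.2400
Highest R₀: strategy 1 with 57.6400.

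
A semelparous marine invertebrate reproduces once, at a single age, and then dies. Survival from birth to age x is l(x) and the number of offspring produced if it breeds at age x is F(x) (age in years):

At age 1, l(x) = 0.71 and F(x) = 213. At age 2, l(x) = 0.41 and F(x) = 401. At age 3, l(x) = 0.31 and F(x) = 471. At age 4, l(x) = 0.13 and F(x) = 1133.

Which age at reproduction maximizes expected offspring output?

2

Expected offspring if breeding at age x = l(x) × F(x):
  age 1: 0.71 × 213 = 151.230
  age 2: 0.41 × 401 = 164.410
  age 3: 0.31 × 471 = 146.010
  age 4: 0.13 × 1133 = 147.290
Maximum at age 2 (164.410).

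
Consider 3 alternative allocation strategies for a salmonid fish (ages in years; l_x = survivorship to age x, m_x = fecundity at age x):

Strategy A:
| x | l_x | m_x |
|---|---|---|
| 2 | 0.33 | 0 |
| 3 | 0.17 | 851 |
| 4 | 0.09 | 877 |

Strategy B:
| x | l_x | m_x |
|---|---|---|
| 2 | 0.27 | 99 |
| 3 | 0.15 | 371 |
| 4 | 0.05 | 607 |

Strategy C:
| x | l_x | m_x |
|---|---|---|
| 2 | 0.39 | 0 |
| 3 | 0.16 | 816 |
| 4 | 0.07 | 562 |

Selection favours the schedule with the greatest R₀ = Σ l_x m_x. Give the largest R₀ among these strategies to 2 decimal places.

Strategy A: R₀ = 0.33×0 + 0.17×851 + 0.09×877 = 223.6000
Strategy B: R₀ = 0.27×99 + 0.15×371 + 0.05×607 = 112.7300
Strategy C: R₀ = 0.39×0 + 0.16×816 + 0.07×562 = 169.9000
Highest R₀: strategy A with 223.6000.

223.60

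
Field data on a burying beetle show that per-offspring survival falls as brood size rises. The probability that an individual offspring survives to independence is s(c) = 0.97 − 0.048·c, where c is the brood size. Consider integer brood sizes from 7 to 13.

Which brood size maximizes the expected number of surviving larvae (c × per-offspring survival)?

Expected surviving larvae = c × s(c):
  c=7: 7 × 0.634 = 4.438
  c=8: 8 × 0.586 = 4.688
  c=9: 9 × 0.538 = 4.842
  c=10: 10 × 0.490 = 4.900
  c=11: 11 × 0.442 = 4.862
  c=12: 12 × 0.394 = 4.728
  c=13: 13 × 0.346 = 4.498
Maximum at c = 10 (4.900 surviving larvae).

10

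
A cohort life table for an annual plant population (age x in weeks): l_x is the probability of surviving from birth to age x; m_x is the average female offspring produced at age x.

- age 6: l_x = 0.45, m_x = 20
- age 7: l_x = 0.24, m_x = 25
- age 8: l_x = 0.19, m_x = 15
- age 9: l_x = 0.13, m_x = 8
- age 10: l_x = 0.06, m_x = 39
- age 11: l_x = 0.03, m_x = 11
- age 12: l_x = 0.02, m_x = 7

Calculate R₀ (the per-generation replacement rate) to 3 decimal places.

21.700

R₀ = Σ l_x m_x:
  age 6: 0.45 × 20 = 9.0000
  age 7: 0.24 × 25 = 6.0000
  age 8: 0.19 × 15 = 2.8500
  age 9: 0.13 × 8 = 1.0400
  age 10: 0.06 × 39 = 2.3400
  age 11: 0.03 × 11 = 0.3300
  age 12: 0.02 × 7 = 0.1400
R₀ = 9.0000 + 6.0000 + 2.8500 + 1.0400 + 2.3400 + 0.3300 + 0.1400 = 21.7000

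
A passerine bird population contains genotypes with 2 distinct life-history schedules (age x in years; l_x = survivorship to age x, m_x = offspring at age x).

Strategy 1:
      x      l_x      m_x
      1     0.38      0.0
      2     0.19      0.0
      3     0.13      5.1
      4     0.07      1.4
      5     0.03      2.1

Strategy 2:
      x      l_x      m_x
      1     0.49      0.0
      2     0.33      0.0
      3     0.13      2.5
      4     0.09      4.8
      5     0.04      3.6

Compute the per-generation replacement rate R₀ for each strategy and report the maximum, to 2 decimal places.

0.90

Strategy 1: R₀ = 0.38×0.0 + 0.19×0.0 + 0.13×5.1 + 0.07×1.4 + 0.03×2.1 = 0.8240
Strategy 2: R₀ = 0.49×0.0 + 0.33×0.0 + 0.13×2.5 + 0.09×4.8 + 0.04×3.6 = 0.9010
Highest R₀: strategy 2 with 0.9010.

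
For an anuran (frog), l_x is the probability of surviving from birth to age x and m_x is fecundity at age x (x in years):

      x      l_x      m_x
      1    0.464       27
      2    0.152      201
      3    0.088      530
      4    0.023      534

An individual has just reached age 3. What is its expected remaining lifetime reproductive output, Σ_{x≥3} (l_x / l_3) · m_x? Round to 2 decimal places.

669.57

l_3 = 0.088. Conditional survival from age 3 to x is l_x / l_3.
  x=3: (0.088/0.088) × 530 = 530.0000
  x=4: (0.023/0.088) × 534 = 139.5682
Sum = 530.0000 + 139.5682 = 669.5682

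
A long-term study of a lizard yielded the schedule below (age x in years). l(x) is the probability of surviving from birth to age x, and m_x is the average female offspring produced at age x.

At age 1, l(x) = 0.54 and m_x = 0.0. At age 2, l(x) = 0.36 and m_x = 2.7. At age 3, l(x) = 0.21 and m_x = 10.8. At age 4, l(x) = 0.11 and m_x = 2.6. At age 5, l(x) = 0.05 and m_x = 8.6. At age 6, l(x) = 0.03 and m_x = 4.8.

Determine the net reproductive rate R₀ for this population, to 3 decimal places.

R₀ = Σ l(x) m_x:
  age 1: 0.54 × 0.0 = 0.0000
  age 2: 0.36 × 2.7 = 0.9720
  age 3: 0.21 × 10.8 = 2.2680
  age 4: 0.11 × 2.6 = 0.2860
  age 5: 0.05 × 8.6 = 0.4300
  age 6: 0.03 × 4.8 = 0.1440
R₀ = 0.0000 + 0.9720 + 2.2680 + 0.2860 + 0.4300 + 0.1440 = 4.1000

4.100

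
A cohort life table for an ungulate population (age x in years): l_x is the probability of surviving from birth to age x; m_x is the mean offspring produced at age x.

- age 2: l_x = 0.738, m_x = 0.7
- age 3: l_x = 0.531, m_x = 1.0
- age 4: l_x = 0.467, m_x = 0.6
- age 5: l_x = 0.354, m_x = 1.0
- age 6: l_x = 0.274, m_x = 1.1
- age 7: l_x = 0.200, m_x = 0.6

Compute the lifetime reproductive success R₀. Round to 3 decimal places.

2.103

R₀ = Σ l_x m_x:
  age 2: 0.738 × 0.7 = 0.5166
  age 3: 0.531 × 1.0 = 0.5310
  age 4: 0.467 × 0.6 = 0.2802
  age 5: 0.354 × 1.0 = 0.3540
  age 6: 0.274 × 1.1 = 0.3014
  age 7: 0.200 × 0.6 = 0.1200
R₀ = 0.5166 + 0.5310 + 0.2802 + 0.3540 + 0.3014 + 0.1200 = 2.1032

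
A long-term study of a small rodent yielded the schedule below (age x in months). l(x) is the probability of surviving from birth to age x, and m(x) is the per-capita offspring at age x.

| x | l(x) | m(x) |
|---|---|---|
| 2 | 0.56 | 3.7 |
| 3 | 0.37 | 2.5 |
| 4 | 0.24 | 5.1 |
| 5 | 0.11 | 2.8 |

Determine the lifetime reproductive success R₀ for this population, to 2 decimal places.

4.53

R₀ = Σ l(x) m(x):
  age 2: 0.56 × 3.7 = 2.0720
  age 3: 0.37 × 2.5 = 0.9250
  age 4: 0.24 × 5.1 = 1.2240
  age 5: 0.11 × 2.8 = 0.3080
R₀ = 2.0720 + 0.9250 + 1.2240 + 0.3080 = 4.5290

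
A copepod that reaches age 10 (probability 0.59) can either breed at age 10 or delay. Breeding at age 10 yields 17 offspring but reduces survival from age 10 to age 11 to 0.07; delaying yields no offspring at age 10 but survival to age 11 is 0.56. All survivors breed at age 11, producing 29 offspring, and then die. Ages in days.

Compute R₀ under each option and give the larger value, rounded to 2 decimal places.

breed at age 10: R₀ = 0.59 × (17 + 0.07 × 29) = 0.59 × 19.0300 = 11.2277
delay to age 11: R₀ = 0.59 × (0.56 × 29) = 0.59 × 16.2400 = 9.5816
Higher: breed at age 10 (11.2277).

11.23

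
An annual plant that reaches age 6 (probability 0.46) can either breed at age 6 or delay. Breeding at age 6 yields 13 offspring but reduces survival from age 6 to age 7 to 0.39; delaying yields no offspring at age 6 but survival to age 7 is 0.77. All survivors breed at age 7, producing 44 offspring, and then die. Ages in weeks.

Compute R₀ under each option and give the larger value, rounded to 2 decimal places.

breed at age 6: R₀ = 0.46 × (13 + 0.39 × 44) = 0.46 × 30.1600 = 13.8736
delay to age 7: R₀ = 0.46 × (0.77 × 44) = 0.46 × 33.8800 = 15.5848
Higher: delay to age 7 (15.5848).

15.58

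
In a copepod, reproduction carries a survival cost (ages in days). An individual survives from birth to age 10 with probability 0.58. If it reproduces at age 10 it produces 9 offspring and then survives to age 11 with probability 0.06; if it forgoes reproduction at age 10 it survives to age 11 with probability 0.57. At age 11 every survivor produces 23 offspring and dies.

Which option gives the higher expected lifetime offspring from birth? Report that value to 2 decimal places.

breed at age 10: R₀ = 0.58 × (9 + 0.06 × 23) = 0.58 × 10.3800 = 6.0204
delay to age 11: R₀ = 0.58 × (0.57 × 23) = 0.58 × 13.1100 = 7.6038
Higher: delay to age 11 (7.6038).

7.60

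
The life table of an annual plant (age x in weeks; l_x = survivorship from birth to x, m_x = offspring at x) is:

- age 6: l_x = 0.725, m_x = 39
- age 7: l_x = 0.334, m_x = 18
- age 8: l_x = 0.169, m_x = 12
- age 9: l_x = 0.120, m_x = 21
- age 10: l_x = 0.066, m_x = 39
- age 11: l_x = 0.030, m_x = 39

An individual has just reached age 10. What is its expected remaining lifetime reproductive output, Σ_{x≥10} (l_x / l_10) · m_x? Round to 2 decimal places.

l_10 = 0.066. Conditional survival from age 10 to x is l_x / l_10.
  x=10: (0.066/0.066) × 39 = 39.0000
  x=11: (0.030/0.066) × 39 = 17.7273
Sum = 39.0000 + 17.7273 = 56.7273

56.73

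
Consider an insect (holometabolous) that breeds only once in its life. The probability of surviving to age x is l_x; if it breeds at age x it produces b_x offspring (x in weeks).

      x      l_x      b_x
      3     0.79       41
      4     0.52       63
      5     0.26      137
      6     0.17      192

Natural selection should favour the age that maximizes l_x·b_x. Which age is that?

Expected offspring if breeding at age x = l_x × b_x:
  age 3: 0.79 × 41 = 32.390
  age 4: 0.52 × 63 = 32.760
  age 5: 0.26 × 137 = 35.620
  age 6: 0.17 × 192 = 32.640
Maximum at age 5 (35.620).

5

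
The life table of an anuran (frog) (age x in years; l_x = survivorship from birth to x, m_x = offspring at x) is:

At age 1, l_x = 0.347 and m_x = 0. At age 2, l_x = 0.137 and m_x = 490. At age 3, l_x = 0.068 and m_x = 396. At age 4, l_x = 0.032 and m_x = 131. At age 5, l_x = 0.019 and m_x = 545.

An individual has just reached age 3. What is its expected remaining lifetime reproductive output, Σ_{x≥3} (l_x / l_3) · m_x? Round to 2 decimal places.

l_3 = 0.068. Conditional survival from age 3 to x is l_x / l_3.
  x=3: (0.068/0.068) × 396 = 396.0000
  x=4: (0.032/0.068) × 131 = 61.6471
  x=5: (0.019/0.068) × 545 = 152.2794
Sum = 396.0000 + 61.6471 + 152.2794 = 609.9265

609.93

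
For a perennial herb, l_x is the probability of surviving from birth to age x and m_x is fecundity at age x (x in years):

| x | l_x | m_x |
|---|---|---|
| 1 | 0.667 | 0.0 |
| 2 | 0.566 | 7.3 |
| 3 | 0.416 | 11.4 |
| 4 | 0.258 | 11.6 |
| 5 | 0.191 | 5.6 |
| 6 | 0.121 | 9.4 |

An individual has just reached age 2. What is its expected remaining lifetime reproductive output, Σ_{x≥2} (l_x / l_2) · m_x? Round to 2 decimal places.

l_2 = 0.566. Conditional survival from age 2 to x is l_x / l_2.
  x=2: (0.566/0.566) × 7.3 = 7.3000
  x=3: (0.416/0.566) × 11.4 = 8.3788
  x=4: (0.258/0.566) × 11.6 = 5.2876
  x=5: (0.191/0.566) × 5.6 = 1.8898
  x=6: (0.121/0.566) × 9.4 = 2.0095
Sum = 7.3000 + 8.3788 + 5.2876 + 1.8898 + 2.0095 = 24.8657

24.87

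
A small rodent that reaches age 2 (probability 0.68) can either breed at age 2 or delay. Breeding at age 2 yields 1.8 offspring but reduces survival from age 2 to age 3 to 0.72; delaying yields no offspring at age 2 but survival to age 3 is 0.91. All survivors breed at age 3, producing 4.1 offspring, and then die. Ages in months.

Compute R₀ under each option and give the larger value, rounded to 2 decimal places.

breed at age 2: R₀ = 0.68 × (1.8 + 0.72 × 4.1) = 0.68 × 4.7520 = 3.2314
delay to age 3: R₀ = 0.68 × (0.91 × 4.1) = 0.68 × 3.7310 = 2.5371
Higher: breed at age 2 (3.2314).

3.23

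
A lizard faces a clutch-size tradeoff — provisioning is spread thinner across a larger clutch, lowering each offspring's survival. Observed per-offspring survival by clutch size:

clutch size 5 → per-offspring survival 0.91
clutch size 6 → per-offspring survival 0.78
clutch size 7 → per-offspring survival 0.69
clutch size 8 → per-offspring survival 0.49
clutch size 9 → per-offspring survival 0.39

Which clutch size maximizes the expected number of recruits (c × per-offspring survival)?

7

Expected recruits = c × s(c):
  c=5: 5 × 0.91 = 4.550
  c=6: 6 × 0.78 = 4.680
  c=7: 7 × 0.69 = 4.830
  c=8: 8 × 0.49 = 3.920
  c=9: 9 × 0.39 = 3.510
Maximum at c = 7 (4.830 recruits).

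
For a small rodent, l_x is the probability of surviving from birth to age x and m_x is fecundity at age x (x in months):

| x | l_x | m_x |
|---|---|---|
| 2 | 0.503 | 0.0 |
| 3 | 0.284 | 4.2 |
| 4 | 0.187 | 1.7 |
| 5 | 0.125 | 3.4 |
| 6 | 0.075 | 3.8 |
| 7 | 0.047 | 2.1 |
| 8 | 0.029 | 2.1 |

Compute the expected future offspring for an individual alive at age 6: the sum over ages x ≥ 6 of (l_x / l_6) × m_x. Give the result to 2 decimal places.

l_6 = 0.075. Conditional survival from age 6 to x is l_x / l_6.
  x=6: (0.075/0.075) × 3.8 = 3.8000
  x=7: (0.047/0.075) × 2.1 = 1.3160
  x=8: (0.029/0.075) × 2.1 = 0.8120
Sum = 3.8000 + 1.3160 + 0.8120 = 5.9280

5.93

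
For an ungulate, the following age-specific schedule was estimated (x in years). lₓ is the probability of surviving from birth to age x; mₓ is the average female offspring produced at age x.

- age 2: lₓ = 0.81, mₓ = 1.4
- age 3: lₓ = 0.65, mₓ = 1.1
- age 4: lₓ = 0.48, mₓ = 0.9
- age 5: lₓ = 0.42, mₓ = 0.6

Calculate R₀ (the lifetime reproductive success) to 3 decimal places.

2.533

R₀ = Σ lₓ mₓ:
  age 2: 0.81 × 1.4 = 1.1340
  age 3: 0.65 × 1.1 = 0.7150
  age 4: 0.48 × 0.9 = 0.4320
  age 5: 0.42 × 0.6 = 0.2520
R₀ = 1.1340 + 0.7150 + 0.4320 + 0.2520 = 2.5330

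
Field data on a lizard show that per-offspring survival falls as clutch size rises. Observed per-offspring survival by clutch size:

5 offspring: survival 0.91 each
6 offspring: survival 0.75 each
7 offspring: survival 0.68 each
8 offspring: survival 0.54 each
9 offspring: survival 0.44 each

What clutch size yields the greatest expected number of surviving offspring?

7

Expected surviving offspring = c × s(c):
  c=5: 5 × 0.91 = 4.550
  c=6: 6 × 0.75 = 4.500
  c=7: 7 × 0.68 = 4.760
  c=8: 8 × 0.54 = 4.320
  c=9: 9 × 0.44 = 3.960
Maximum at c = 7 (4.760 surviving offspring).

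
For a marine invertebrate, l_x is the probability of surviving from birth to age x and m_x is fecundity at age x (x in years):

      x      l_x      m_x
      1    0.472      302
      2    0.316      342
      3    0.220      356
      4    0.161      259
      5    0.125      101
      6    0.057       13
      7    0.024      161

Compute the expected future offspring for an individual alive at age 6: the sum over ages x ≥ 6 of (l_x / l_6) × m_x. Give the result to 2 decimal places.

80.79

l_6 = 0.057. Conditional survival from age 6 to x is l_x / l_6.
  x=6: (0.057/0.057) × 13 = 13.0000
  x=7: (0.024/0.057) × 161 = 67.7895
Sum = 13.0000 + 67.7895 = 80.7895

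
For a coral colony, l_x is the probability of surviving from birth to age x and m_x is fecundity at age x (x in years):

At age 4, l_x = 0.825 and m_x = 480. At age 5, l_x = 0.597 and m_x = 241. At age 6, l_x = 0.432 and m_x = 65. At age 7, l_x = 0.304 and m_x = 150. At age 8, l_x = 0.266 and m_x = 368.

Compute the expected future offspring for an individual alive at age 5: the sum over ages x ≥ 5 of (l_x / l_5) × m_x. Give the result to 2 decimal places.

528.38

l_5 = 0.597. Conditional survival from age 5 to x is l_x / l_5.
  x=5: (0.597/0.597) × 241 = 241.0000
  x=6: (0.432/0.597) × 65 = 47.0352
  x=7: (0.304/0.597) × 150 = 76.3819
  x=8: (0.266/0.597) × 368 = 163.9665
Sum = 241.0000 + 47.0352 + 76.3819 + 163.9665 = 528.3836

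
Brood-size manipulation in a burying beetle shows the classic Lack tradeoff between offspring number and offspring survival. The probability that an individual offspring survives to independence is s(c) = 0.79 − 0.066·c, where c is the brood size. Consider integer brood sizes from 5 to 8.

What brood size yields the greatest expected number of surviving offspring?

Expected surviving offspring = c × s(c):
  c=5: 5 × 0.460 = 2.300
  c=6: 6 × 0.394 = 2.364
  c=7: 7 × 0.328 = 2.296
  c=8: 8 × 0.262 = 2.096
Maximum at c = 6 (2.364 surviving offspring).

6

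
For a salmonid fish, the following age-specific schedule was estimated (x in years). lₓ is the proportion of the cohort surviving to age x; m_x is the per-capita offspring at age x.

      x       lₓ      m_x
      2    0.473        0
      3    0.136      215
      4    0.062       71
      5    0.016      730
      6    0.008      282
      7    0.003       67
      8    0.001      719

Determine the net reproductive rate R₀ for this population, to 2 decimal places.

R₀ = Σ lₓ m_x:
  age 2: 0.473 × 0 = 0.0000
  age 3: 0.136 × 215 = 29.2400
  age 4: 0.062 × 71 = 4.4020
  age 5: 0.016 × 730 = 11.6800
  age 6: 0.008 × 282 = 2.2560
  age 7: 0.003 × 67 = 0.2010
  age 8: 0.001 × 719 = 0.7190
R₀ = 0.0000 + 29.2400 + 4.4020 + 11.6800 + 2.2560 + 0.2010 + 0.7190 = 48.4980

48.50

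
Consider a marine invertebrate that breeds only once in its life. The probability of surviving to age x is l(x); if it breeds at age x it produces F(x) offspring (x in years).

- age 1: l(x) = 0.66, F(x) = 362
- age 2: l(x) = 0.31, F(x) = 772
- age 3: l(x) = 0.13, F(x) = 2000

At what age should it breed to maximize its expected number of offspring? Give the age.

Expected offspring if breeding at age x = l(x) × F(x):
  age 1: 0.66 × 362 = 238.920
  age 2: 0.31 × 772 = 239.320
  age 3: 0.13 × 2000 = 260.000
Maximum at age 3 (260.000).

3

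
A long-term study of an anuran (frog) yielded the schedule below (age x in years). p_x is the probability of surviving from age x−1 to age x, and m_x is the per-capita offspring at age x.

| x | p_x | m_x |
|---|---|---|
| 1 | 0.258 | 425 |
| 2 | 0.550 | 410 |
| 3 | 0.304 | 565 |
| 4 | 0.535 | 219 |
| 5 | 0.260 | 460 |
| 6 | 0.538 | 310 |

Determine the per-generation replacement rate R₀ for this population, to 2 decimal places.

Survivorship from birth: l_x = p_1·p_2·…·p_x.
  l_1 = 0.25800
  l_2 = 0.14190
  l_3 = 0.04314
  l_4 = 0.02308
  l_5 = 0.00600
  l_6 = 0.00323
R₀ = Σ l_x m_x:
  age 1: 0.25800 × 425 = 109.6500
  age 2: 0.14190 × 410 = 58.1790
  age 3: 0.04314 × 565 = 24.3741
  age 4: 0.02308 × 219 = 5.0545
  age 5: 0.00600 × 460 = 2.7600
  age 6: 0.00323 × 310 = 1.0013
R₀ = 109.6500 + 58.1790 + 24.3741 + 5.0545 + 2.7600 + 1.0013 = 201.0189

201.02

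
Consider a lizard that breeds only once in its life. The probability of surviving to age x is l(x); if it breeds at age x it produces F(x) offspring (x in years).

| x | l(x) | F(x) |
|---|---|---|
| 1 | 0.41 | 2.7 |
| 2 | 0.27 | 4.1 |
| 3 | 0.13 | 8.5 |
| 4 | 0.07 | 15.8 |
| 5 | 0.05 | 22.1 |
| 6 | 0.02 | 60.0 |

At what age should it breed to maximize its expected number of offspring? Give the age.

Expected offspring if breeding at age x = l(x) × F(x):
  age 1: 0.41 × 2.7 = 1.107
  age 2: 0.27 × 4.1 = 1.107
  age 3: 0.13 × 8.5 = 1.105
  age 4: 0.07 × 15.8 = 1.106
  age 5: 0.05 × 22.1 = 1.105
  age 6: 0.02 × 60.0 = 1.200
Maximum at age 6 (1.200).

6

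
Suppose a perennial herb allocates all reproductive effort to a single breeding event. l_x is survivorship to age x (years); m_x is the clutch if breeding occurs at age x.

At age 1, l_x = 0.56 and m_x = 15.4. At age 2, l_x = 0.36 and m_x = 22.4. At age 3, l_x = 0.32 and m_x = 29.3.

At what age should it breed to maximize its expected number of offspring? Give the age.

Expected offspring if breeding at age x = l_x × m_x:
  age 1: 0.56 × 15.4 = 8.624
  age 2: 0.36 × 22.4 = 8.064
  age 3: 0.32 × 29.3 = 9.376
Maximum at age 3 (9.376).

3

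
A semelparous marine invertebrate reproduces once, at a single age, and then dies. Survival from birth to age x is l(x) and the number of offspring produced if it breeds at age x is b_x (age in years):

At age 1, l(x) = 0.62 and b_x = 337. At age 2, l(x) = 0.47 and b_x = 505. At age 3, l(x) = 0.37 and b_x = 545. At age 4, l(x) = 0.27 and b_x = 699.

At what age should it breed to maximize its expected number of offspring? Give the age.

Expected offspring if breeding at age x = l(x) × b_x:
  age 1: 0.62 × 337 = 208.940
  age 2: 0.47 × 505 = 237.350
  age 3: 0.37 × 545 = 201.650
  age 4: 0.27 × 699 = 188.730
Maximum at age 2 (237.350).

2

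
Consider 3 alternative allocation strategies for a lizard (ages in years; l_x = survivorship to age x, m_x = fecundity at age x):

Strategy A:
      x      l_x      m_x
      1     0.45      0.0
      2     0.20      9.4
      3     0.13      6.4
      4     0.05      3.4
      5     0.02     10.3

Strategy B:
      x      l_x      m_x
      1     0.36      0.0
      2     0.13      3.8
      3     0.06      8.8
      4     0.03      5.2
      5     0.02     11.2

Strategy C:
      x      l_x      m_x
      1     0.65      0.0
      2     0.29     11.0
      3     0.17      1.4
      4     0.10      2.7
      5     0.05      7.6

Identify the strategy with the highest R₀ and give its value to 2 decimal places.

4.08

Strategy A: R₀ = 0.45×0.0 + 0.20×9.4 + 0.13×6.4 + 0.05×3.4 + 0.02×10.3 = 3.0880
Strategy B: R₀ = 0.36×0.0 + 0.13×3.8 + 0.06×8.8 + 0.03×5.2 + 0.02×11.2 = 1.4020
Strategy C: R₀ = 0.65×0.0 + 0.29×11.0 + 0.17×1.4 + 0.10×2.7 + 0.05×7.6 = 4.0780
Highest R₀: strategy C with 4.0780.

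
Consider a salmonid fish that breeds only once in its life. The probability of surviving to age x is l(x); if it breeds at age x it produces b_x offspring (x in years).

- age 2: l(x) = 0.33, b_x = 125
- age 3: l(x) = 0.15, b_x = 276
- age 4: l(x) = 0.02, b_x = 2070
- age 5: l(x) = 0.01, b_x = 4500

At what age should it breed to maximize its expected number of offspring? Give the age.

5

Expected offspring if breeding at age x = l(x) × b_x:
  age 2: 0.33 × 125 = 41.250
  age 3: 0.15 × 276 = 41.400
  age 4: 0.02 × 2070 = 41.400
  age 5: 0.01 × 4500 = 45.000
Maximum at age 5 (45.000).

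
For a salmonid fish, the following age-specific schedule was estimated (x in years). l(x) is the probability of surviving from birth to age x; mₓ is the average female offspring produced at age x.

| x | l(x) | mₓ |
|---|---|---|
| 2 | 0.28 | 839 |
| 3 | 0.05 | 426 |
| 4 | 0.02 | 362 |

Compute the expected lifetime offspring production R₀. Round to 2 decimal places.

R₀ = Σ l(x) mₓ:
  age 2: 0.28 × 839 = 234.9200
  age 3: 0.05 × 426 = 21.3000
  age 4: 0.02 × 362 = 7.2400
R₀ = 234.9200 + 21.3000 + 7.2400 = 263.4600

263.46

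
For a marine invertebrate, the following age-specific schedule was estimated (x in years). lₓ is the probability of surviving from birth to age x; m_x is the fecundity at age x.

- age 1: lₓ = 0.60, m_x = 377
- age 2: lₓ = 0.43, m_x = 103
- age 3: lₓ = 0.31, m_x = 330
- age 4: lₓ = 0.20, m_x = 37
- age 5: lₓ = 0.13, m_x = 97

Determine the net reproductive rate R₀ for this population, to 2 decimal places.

392.80

R₀ = Σ lₓ m_x:
  age 1: 0.60 × 377 = 226.2000
  age 2: 0.43 × 103 = 44.2900
  age 3: 0.31 × 330 = 102.3000
  age 4: 0.20 × 37 = 7.4000
  age 5: 0.13 × 97 = 12.6100
R₀ = 226.2000 + 44.2900 + 102.3000 + 7.4000 + 12.6100 = 392.8000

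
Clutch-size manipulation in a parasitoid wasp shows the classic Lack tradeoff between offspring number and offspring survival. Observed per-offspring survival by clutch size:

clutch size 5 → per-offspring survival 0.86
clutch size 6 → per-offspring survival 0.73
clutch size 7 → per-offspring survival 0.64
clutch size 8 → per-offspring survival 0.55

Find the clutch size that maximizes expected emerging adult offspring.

Expected emerging adult offspring = c × s(c):
  c=5: 5 × 0.86 = 4.300
  c=6: 6 × 0.73 = 4.380
  c=7: 7 × 0.64 = 4.480
  c=8: 8 × 0.55 = 4.400
Maximum at c = 7 (4.480 emerging adult offspring).

7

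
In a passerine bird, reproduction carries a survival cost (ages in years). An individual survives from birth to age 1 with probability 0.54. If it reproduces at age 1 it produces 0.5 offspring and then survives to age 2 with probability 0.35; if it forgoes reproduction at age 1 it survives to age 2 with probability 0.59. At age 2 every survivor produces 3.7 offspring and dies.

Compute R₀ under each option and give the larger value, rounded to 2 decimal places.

1.18

breed at age 1: R₀ = 0.54 × (0.5 + 0.35 × 3.7) = 0.54 × 1.7950 = 0.9693
delay to age 2: R₀ = 0.54 × (0.59 × 3.7) = 0.54 × 2.1830 = 1.1788
Higher: delay to age 2 (1.1788).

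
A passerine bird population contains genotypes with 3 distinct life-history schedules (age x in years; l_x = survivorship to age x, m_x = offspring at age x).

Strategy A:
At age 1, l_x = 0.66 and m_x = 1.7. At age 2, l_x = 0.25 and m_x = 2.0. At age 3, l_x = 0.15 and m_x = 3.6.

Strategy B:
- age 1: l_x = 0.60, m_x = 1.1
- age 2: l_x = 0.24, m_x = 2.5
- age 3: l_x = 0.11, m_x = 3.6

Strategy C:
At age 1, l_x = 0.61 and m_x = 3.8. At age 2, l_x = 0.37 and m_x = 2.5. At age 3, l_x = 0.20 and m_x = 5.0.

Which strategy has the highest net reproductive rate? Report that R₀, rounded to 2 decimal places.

Strategy A: R₀ = 0.66×1.7 + 0.25×2.0 + 0.15×3.6 = 2.1620
Strategy B: R₀ = 0.60×1.1 + 0.24×2.5 + 0.11×3.6 = 1.6560
Strategy C: R₀ = 0.61×3.8 + 0.37×2.5 + 0.20×5.0 = 4.2430
Highest R₀: strategy C with 4.2430.

4.24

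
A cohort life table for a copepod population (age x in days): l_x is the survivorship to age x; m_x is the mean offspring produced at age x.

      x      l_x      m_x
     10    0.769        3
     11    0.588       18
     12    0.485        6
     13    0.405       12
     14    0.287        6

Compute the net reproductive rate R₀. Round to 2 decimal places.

22.38

R₀ = Σ l_x m_x:
  age 10: 0.769 × 3 = 2.3070
  age 11: 0.588 × 18 = 10.5840
  age 12: 0.485 × 6 = 2.9100
  age 13: 0.405 × 12 = 4.8600
  age 14: 0.287 × 6 = 1.7220
R₀ = 2.3070 + 10.5840 + 2.9100 + 4.8600 + 1.7220 = 22.3830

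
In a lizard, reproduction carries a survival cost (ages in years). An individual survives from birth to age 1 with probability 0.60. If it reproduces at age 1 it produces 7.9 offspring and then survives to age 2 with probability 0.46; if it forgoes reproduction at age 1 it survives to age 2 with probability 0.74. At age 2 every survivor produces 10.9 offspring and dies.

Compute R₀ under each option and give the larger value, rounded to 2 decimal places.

7.75

breed at age 1: R₀ = 0.60 × (7.9 + 0.46 × 10.9) = 0.60 × 12.9140 = 7.7484
delay to age 2: R₀ = 0.60 × (0.74 × 10.9) = 0.60 × 8.0660 = 4.8396
Higher: breed at age 1 (7.7484).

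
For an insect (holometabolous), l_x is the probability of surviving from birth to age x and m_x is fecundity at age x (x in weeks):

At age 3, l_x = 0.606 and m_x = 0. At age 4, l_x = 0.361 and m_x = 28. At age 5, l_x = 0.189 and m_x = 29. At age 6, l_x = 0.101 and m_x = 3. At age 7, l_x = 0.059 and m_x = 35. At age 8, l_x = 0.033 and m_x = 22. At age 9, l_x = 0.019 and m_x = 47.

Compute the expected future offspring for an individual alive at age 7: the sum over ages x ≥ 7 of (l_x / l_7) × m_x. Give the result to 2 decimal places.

l_7 = 0.059. Conditional survival from age 7 to x is l_x / l_7.
  x=7: (0.059/0.059) × 35 = 35.0000
  x=8: (0.033/0.059) × 22 = 12.3051
  x=9: (0.019/0.059) × 47 = 15.1356
Sum = 35.0000 + 12.3051 + 15.1356 = 62.4407

62.44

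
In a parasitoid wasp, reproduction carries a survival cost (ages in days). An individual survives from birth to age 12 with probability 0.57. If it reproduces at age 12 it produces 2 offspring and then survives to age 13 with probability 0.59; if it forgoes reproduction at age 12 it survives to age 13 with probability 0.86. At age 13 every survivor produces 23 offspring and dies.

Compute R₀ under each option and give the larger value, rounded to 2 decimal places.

11.27

breed at age 12: R₀ = 0.57 × (2 + 0.59 × 23) = 0.57 × 15.5700 = 8.8749
delay to age 13: R₀ = 0.57 × (0.86 × 23) = 0.57 × 19.7800 = 11.2746
Higher: delay to age 13 (11.2746).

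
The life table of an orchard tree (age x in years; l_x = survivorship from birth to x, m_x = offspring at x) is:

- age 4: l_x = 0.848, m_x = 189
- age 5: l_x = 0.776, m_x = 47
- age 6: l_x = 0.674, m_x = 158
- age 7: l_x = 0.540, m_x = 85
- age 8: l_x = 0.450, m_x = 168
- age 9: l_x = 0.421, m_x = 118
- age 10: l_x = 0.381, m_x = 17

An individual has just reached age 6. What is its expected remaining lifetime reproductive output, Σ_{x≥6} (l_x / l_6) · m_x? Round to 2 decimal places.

l_6 = 0.674. Conditional survival from age 6 to x is l_x / l_6.
  x=6: (0.674/0.674) × 158 = 158.0000
  x=7: (0.540/0.674) × 85 = 68.1009
  x=8: (0.450/0.674) × 168 = 112.1662
  x=9: (0.421/0.674) × 118 = 73.7062
  x=10: (0.381/0.674) × 17 = 9.6098
Sum = 158.0000 + 68.1009 + 112.1662 + 73.7062 + 9.6098 = 421.5831

421.58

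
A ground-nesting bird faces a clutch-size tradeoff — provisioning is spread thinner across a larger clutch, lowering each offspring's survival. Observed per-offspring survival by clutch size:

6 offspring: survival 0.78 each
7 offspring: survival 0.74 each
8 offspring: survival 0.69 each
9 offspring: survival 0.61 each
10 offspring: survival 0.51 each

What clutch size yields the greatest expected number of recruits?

8

Expected recruits = c × s(c):
  c=6: 6 × 0.78 = 4.680
  c=7: 7 × 0.74 = 5.180
  c=8: 8 × 0.69 = 5.520
  c=9: 9 × 0.61 = 5.490
  c=10: 10 × 0.51 = 5.100
Maximum at c = 8 (5.520 recruits).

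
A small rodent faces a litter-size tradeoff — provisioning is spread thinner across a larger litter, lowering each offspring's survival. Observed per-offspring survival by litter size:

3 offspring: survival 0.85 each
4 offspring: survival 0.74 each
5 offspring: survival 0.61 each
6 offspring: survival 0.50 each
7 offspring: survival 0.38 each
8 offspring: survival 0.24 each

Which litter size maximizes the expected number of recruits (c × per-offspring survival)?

5

Expected recruits = c × s(c):
  c=3: 3 × 0.85 = 2.550
  c=4: 4 × 0.74 = 2.960
  c=5: 5 × 0.61 = 3.050
  c=6: 6 × 0.50 = 3.000
  c=7: 7 × 0.38 = 2.660
  c=8: 8 × 0.24 = 1.920
Maximum at c = 5 (3.050 recruits).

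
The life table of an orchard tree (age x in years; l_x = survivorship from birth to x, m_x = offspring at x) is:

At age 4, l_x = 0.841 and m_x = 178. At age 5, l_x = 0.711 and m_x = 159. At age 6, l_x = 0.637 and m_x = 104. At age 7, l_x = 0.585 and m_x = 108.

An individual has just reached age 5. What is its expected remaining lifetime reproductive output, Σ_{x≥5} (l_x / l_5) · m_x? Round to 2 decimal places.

l_5 = 0.711. Conditional survival from age 5 to x is l_x / l_5.
  x=5: (0.711/0.711) × 159 = 159.0000
  x=6: (0.637/0.711) × 104 = 93.1758
  x=7: (0.585/0.711) × 108 = 88.8608
Sum = 159.0000 + 93.1758 + 88.8608 = 341.0366

341.04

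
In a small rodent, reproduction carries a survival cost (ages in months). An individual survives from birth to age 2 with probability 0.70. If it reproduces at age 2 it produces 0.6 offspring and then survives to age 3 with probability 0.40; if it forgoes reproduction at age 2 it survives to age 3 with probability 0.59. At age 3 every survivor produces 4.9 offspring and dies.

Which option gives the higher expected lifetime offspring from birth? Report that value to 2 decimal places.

breed at age 2: R₀ = 0.70 × (0.6 + 0.40 × 4.9) = 0.70 × 2.5600 = 1.7920
delay to age 3: R₀ = 0.70 × (0.59 × 4.9) = 0.70 × 2.8910 = 2.0237
Higher: delay to age 3 (2.0237).

2.02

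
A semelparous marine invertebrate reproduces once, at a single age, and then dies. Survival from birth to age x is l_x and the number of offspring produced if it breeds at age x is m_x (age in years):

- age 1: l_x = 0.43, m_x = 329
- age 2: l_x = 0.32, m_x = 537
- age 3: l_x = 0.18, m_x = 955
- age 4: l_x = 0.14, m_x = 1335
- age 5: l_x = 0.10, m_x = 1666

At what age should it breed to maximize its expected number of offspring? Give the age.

4

Expected offspring if breeding at age x = l_x × m_x:
  age 1: 0.43 × 329 = 141.470
  age 2: 0.32 × 537 = 171.840
  age 3: 0.18 × 955 = 171.900
  age 4: 0.14 × 1335 = 186.900
  age 5: 0.10 × 1666 = 166.600
Maximum at age 4 (186.900).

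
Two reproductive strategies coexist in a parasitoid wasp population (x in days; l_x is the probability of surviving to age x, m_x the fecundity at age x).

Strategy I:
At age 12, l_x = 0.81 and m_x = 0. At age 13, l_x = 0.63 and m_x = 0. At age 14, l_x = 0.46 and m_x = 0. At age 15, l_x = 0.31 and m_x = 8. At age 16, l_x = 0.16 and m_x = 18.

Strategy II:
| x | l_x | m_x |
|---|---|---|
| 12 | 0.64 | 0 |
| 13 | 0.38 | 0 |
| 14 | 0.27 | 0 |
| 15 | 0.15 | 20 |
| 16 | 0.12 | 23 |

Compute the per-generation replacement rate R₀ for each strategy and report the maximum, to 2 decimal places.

Strategy I: R₀ = 0.81×0 + 0.63×0 + 0.46×0 + 0.31×8 + 0.16×18 = 5.3600
Strategy II: R₀ = 0.64×0 + 0.38×0 + 0.27×0 + 0.15×20 + 0.12×23 = 5.7600
Highest R₀: strategy II with 5.7600.

5.76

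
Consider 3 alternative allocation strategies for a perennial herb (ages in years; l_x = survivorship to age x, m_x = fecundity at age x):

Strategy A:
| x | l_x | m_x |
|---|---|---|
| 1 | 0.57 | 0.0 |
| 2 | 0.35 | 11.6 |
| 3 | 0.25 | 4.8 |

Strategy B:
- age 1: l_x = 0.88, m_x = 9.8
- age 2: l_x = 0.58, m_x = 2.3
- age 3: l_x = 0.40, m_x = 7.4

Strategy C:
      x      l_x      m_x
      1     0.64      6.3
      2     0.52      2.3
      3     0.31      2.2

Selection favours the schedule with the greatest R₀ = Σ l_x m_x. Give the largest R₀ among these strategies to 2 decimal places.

Strategy A: R₀ = 0.57×0.0 + 0.35×11.6 + 0.25×4.8 = 5.2600
Strategy B: R₀ = 0.88×9.8 + 0.58×2.3 + 0.40×7.4 = 12.9180
Strategy C: R₀ = 0.64×6.3 + 0.52×2.3 + 0.31×2.2 = 5.9100
Highest R₀: strategy B with 12.9180.

12.92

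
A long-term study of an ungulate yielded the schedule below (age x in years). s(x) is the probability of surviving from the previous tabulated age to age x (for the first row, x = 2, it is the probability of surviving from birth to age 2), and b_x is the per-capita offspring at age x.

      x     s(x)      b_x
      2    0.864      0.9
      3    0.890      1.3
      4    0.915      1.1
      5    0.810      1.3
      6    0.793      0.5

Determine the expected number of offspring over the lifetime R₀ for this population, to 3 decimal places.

3.518

Survivorship from birth: l_x = s_2·s_3·…·s_x.
  l_2 = 0.86400
  l_3 = 0.76896
  l_4 = 0.70360
  l_5 = 0.56991
  l_6 = 0.45194
R₀ = Σ l_x b_x:
  age 2: 0.86400 × 0.9 = 0.7776
  age 3: 0.76896 × 1.3 = 0.9996
  age 4: 0.70360 × 1.1 = 0.7740
  age 5: 0.56991 × 1.3 = 0.7409
  age 6: 0.45194 × 0.5 = 0.2260
R₀ = 0.7776 + 0.9996 + 0.7740 + 0.7409 + 0.2260 = 3.5181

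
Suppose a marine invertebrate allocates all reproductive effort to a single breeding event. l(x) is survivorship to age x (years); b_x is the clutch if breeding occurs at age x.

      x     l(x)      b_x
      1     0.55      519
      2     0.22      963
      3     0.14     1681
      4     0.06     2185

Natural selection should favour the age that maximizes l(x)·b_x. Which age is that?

1

Expected offspring if breeding at age x = l(x) × b_x:
  age 1: 0.55 × 519 = 285.450
  age 2: 0.22 × 963 = 211.860
  age 3: 0.14 × 1681 = 235.340
  age 4: 0.06 × 2185 = 131.100
Maximum at age 1 (285.450).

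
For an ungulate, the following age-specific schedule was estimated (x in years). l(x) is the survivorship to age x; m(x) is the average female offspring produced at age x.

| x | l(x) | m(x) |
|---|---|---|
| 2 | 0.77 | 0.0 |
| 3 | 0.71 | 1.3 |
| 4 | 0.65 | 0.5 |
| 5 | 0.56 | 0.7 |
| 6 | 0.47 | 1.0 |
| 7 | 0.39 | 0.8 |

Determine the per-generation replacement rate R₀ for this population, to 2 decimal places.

R₀ = Σ l(x) m(x):
  age 2: 0.77 × 0.0 = 0.0000
  age 3: 0.71 × 1.3 = 0.9230
  age 4: 0.65 × 0.5 = 0.3250
  age 5: 0.56 × 0.7 = 0.3920
  age 6: 0.47 × 1.0 = 0.4700
  age 7: 0.39 × 0.8 = 0.3120
R₀ = 0.0000 + 0.9230 + 0.3250 + 0.3920 + 0.4700 + 0.3120 = 2.4220

2.42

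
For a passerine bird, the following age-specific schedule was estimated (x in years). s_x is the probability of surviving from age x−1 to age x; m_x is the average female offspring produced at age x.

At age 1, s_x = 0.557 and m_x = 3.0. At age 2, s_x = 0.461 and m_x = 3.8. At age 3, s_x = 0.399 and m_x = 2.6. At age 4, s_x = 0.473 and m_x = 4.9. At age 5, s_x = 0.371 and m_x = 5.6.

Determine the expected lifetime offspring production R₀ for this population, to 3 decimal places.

Survivorship from birth: l_x = s_1·s_2·…·s_x.
  l_1 = 0.55700
  l_2 = 0.25678
  l_3 = 0.10245
  l_4 = 0.04846
  l_5 = 0.01798
R₀ = Σ l_x m_x:
  age 1: 0.55700 × 3.0 = 1.6710
  age 2: 0.25678 × 3.8 = 0.9758
  age 3: 0.10245 × 2.6 = 0.2664
  age 4: 0.04846 × 4.9 = 0.2375
  age 5: 0.01798 × 5.6 = 0.1007
R₀ = 1.6710 + 0.9758 + 0.2664 + 0.2375 + 0.1007 = 3.2513

3.251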